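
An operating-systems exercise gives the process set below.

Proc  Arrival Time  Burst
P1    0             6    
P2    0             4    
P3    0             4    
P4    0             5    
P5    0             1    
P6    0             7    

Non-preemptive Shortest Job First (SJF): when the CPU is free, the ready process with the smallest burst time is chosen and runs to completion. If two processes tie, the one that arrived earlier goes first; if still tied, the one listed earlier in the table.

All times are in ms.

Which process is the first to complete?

Timeline: | P5 0-1 | P2 1-5 | P3 5-9 | P4 9-14 | P1 14-20 | P6 20-27 |
Completion: P1=20  P2=5  P3=9  P4=14  P5=1  P6=27
Turnaround (C−A): P1=20  P2=5  P3=9  P4=14  P5=1  P6=27
Finish order: P5 → P2 → P3 → P4 → P1 → P6

P5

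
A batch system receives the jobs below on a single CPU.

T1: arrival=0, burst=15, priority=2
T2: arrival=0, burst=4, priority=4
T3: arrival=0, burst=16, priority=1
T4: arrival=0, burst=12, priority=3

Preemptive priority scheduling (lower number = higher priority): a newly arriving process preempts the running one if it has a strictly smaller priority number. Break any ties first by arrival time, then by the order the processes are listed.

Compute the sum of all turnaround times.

Gantt: | T3 0-16 | T1 16-31 | T4 31-43 | T2 43-47 |
Completion: T1=31  T2=47  T3=16  T4=43
Turnaround (C−A): T1=31  T2=47  T3=16  T4=43
Turnaround = completion − arrival: T1=31, T2=47, T3=16, T4=43
Total turnaround = 31 + 47 + 16 + 43 = 137

137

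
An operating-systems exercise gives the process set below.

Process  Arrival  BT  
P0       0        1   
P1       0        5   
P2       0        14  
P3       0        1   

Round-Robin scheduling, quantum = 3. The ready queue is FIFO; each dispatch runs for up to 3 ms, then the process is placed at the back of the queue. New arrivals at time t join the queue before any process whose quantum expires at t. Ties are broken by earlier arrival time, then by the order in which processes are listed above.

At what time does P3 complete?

8

Gantt: | P0 0-1 | P1 1-4 | P2 4-7 | P3 7-8 | P1 8-10 | P2 10-21 |
Completion: P0=1  P1=10  P2=21  P3=8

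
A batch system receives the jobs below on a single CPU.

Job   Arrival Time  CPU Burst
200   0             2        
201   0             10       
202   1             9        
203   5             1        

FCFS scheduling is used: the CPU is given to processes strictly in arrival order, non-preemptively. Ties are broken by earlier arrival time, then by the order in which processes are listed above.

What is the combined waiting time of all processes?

Gantt: | 200 0-2 | 201 2-12 | 202 12-21 | 203 21-22 |
Completion: 200=2  201=12  202=21  203=22
Turnaround (C−A): 200=2  201=12  202=20  203=17
Waiting = turnaround − burst: 200=0, 201=2, 202=11, 203=16
Total waiting = 0 + 2 + 11 + 16 = 29

29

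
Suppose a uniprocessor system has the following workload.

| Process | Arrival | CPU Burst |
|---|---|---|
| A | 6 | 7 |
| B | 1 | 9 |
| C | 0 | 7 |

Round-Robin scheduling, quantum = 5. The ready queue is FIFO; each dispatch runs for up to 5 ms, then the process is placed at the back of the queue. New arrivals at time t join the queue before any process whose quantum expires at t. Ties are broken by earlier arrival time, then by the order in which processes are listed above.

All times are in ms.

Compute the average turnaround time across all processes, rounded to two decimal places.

Gantt: | C 0-5 | B 5-10 | C 10-12 | A 12-17 | B 17-21 | A 21-23 |
Completion: A=23  B=21  C=12
Turnaround (C−A): A=17  B=20  C=12
Turnaround times: A=17, B=20, C=12
Average turnaround = (17+20+12) / 3 = 49/3 = 16.33

16.33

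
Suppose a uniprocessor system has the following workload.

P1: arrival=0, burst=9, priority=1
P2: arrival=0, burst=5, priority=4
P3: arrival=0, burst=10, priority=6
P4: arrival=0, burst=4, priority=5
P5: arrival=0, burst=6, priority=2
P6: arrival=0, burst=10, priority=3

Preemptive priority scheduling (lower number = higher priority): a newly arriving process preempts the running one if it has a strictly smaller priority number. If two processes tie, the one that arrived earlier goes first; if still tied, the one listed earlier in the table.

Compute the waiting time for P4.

30

Timeline: | P1 0-9 | P5 9-15 | P6 15-25 | P2 25-30 | P4 30-34 | P3 34-44 |
Completion: P1=9  P2=30  P3=44  P4=34  P5=15  P6=25
Waiting(P4) = turnaround − burst = 34 − 4 = 30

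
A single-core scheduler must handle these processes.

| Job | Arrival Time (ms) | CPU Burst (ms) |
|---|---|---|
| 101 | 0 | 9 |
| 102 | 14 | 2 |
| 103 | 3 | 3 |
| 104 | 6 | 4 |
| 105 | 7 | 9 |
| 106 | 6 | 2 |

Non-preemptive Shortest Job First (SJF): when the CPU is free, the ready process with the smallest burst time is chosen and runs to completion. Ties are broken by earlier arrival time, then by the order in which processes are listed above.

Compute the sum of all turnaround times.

Timeline: | 101 0-9 | 106 9-11 | 103 11-14 | 102 14-16 | 104 16-20 | 105 20-29 |
Completion: 101=9  102=16  103=14  104=20  105=29  106=11
Turnaround = completion − arrival: 101=9, 102=2, 103=11, 104=14, 105=22, 106=5
Total turnaround = 9 + 2 + 11 + 14 + 22 + 5 = 63

63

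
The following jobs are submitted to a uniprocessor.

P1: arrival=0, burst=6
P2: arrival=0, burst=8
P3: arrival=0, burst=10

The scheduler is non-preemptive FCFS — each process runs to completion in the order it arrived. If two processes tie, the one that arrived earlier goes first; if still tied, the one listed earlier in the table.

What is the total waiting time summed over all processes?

Gantt: | P1 0-6 | P2 6-14 | P3 14-24 |
Completion: P1=6  P2=14  P3=24
Turnaround (C−A): P1=6  P2=14  P3=24
Waiting = turnaround − burst: P1=0, P2=6, P3=14
Total waiting = 0 + 6 + 14 = 20

20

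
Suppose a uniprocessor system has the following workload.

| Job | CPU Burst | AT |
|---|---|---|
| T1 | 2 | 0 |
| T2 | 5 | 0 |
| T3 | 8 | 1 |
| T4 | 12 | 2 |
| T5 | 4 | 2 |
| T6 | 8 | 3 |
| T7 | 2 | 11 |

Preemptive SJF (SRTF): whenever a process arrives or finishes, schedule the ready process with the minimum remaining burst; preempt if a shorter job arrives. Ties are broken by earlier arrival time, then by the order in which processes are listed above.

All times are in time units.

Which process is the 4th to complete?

T7

Gantt: | T1 0-2 | T5 2-6 | T2 6-11 | T7 11-13 | T3 13-21 | T6 21-29 | T4 29-41 |
Completion: T1=2  T2=11  T3=21  T4=41  T5=6  T6=29  T7=13
Finish order: T1 → T5 → T2 → T7 → T3 → T6 → T4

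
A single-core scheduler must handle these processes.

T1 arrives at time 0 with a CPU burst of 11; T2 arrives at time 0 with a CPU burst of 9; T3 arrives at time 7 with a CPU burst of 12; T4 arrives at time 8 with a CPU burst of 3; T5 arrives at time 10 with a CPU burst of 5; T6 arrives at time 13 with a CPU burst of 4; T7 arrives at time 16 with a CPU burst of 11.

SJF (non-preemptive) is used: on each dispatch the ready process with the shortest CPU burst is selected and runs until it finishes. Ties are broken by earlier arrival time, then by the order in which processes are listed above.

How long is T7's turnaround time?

Timeline: | T2 0-9 | T4 9-12 | T5 12-17 | T6 17-21 | T1 21-32 | T7 32-43 | T3 43-55 |
Completion: T1=32  T2=9  T3=55  T4=12  T5=17  T6=21  T7=43
Turnaround(T7) = completion − arrival = 43 − 16 = 27

27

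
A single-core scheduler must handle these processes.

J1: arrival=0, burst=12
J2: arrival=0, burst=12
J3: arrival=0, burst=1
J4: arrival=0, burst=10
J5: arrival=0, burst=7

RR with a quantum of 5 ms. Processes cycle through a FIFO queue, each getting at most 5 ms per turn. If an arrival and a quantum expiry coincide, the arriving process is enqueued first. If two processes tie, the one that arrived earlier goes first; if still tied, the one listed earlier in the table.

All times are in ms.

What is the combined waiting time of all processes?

125

Timeline: | J1 0-5 | J2 5-10 | J3 10-11 | J4 11-16 | J5 16-21 | J1 21-26 | J2 26-31 | J4 31-36 | J5 36-38 | J1 38-40 | J2 40-42 |
Completion: J1=40  J2=42  J3=11  J4=36  J5=38
Waiting = turnaround − burst: J1=28, J2=30, J3=10, J4=26, J5=31
Total waiting = 28 + 30 + 10 + 26 + 31 = 125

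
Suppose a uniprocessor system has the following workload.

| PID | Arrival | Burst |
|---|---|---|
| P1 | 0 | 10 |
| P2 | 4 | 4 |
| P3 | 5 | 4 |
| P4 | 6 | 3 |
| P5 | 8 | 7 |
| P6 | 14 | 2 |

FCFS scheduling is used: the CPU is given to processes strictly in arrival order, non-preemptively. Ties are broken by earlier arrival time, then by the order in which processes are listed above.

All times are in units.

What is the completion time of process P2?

Schedule: | P1 0-10 | P2 10-14 | P3 14-18 | P4 18-21 | P5 21-28 | P6 28-30 |
Completion: P1=10  P2=14  P3=18  P4=21  P5=28  P6=30

14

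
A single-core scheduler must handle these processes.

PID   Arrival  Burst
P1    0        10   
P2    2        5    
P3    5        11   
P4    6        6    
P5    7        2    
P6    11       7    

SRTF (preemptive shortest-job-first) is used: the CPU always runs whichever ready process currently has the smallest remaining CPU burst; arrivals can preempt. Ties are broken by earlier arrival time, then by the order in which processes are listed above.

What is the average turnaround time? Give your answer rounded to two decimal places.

Timeline: | P1 0-2 | P2 2-7 | P5 7-9 | P4 9-15 | P6 15-22 | P1 22-30 | P3 30-41 |
Completion: P1=30  P2=7  P3=41  P4=15  P5=9  P6=22
Turnaround (C−A): P1=30  P2=5  P3=36  P4=9  P5=2  P6=11
Turnaround times: P1=30, P2=5, P3=36, P4=9, P5=2, P6=11
Average turnaround = (30+5+36+9+2+11) / 6 = 93/6 = 15.50

15.50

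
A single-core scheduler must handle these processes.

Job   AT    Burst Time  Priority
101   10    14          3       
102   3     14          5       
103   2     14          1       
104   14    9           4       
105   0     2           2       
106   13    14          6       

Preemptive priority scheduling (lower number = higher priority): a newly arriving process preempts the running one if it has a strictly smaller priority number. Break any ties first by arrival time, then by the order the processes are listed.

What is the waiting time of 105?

0

Gantt: | 105 0-2 | 103 2-16 | 101 16-30 | 104 30-39 | 102 39-53 | 106 53-67 |
Completion: 101=30  102=53  103=16  104=39  105=2  106=67
Turnaround (C−A): 101=20  102=50  103=14  104=25  105=2  106=54
Waiting(105) = turnaround − burst = 2 − 2 = 0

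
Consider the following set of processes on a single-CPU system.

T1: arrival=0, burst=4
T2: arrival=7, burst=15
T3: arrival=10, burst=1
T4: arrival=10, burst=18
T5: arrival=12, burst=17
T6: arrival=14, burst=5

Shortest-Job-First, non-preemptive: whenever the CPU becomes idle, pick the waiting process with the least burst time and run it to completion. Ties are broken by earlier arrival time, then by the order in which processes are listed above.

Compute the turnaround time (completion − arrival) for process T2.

15

Schedule: | T1 0-4 | idle 4-7 | T2 7-22 | T3 22-23 | T6 23-28 | T5 28-45 | T4 45-63 |
Completion: T1=4  T2=22  T3=23  T4=63  T5=45  T6=28
Turnaround (C−A): T1=4  T2=15  T3=13  T4=53  T5=33  T6=14
Turnaround(T2) = completion − arrival = 22 − 7 = 15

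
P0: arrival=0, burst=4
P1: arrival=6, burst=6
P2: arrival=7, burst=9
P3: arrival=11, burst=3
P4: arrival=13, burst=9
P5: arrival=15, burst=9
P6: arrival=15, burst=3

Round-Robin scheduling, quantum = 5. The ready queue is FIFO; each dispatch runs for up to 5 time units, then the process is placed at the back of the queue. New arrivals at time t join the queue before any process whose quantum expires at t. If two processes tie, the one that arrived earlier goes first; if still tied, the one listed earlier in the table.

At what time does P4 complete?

41

Gantt: | P0 0-4 | idle 4-6 | P1 6-11 | P2 11-16 | P3 16-19 | P1 19-20 | P4 20-25 | P5 25-30 | P6 30-33 | P2 33-37 | P4 37-41 | P5 41-45 |
Completion: P0=4  P1=20  P2=37  P3=19  P4=41  P5=45  P6=33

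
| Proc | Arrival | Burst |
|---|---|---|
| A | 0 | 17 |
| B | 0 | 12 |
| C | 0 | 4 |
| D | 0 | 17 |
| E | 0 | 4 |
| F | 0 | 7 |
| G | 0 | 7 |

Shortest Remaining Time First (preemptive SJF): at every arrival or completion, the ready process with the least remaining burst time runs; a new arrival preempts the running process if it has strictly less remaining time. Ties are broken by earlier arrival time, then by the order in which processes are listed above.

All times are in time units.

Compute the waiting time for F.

8

Timeline: | C 0-4 | E 4-8 | F 8-15 | G 15-22 | B 22-34 | A 34-51 | D 51-68 |
Completion: A=51  B=34  C=4  D=68  E=8  F=15  G=22
Waiting(F) = turnaround − burst = 15 − 7 = 8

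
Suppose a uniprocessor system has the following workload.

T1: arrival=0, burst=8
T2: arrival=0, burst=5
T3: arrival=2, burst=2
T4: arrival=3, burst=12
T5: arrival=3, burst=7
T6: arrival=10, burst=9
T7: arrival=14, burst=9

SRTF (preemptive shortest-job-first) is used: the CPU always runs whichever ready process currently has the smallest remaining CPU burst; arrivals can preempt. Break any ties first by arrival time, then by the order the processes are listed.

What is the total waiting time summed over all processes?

Timeline: | T2 0-2 | T3 2-4 | T2 4-7 | T5 7-14 | T1 14-22 | T6 22-31 | T7 31-40 | T4 40-52 |
Completion: T1=22  T2=7  T3=4  T4=52  T5=14  T6=31  T7=40
Waiting = turnaround − burst: T1=14, T2=2, T3=0, T4=37, T5=4, T6=12, T7=17
Total waiting = 14 + 2 + 0 + 37 + 4 + 12 + 17 = 86

86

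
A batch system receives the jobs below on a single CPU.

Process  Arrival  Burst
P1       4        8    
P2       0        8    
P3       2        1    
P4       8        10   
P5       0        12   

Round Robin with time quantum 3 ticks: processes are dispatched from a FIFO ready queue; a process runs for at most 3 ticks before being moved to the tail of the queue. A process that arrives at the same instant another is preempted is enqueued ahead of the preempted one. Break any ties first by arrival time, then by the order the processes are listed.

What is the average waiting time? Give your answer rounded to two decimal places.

16.20

Timeline: | P2 0-3 | P5 3-6 | P3 6-7 | P2 7-10 | P1 10-13 | P5 13-16 | P4 16-19 | P2 19-21 | P1 21-24 | P5 24-27 | P4 27-30 | P1 30-32 | P5 32-35 | P4 35-39 |
Completion: P1=32  P2=21  P3=7  P4=39  P5=35
Turnaround (C−A): P1=28  P2=21  P3=5  P4=31  P5=35
Waiting times: P1=20, P2=13, P3=4, P4=21, P5=23
Average waiting = (20+13+4+21+23) / 5 = 81/5 = 16.20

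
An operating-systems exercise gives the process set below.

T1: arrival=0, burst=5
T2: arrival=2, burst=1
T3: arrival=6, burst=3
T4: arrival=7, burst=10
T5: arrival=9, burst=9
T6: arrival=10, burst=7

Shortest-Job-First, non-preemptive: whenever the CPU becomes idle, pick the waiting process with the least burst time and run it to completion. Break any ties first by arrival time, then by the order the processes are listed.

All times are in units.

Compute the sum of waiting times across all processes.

29

Gantt: | T1 0-5 | T2 5-6 | T3 6-9 | T5 9-18 | T6 18-25 | T4 25-35 |
Completion: T1=5  T2=6  T3=9  T4=35  T5=18  T6=25
Turnaround (C−A): T1=5  T2=4  T3=3  T4=28  T5=9  T6=15
Waiting = turnaround − burst: T1=0, T2=3, T3=0, T4=18, T5=0, T6=8
Total waiting = 0 + 3 + 0 + 18 + 0 + 8 = 29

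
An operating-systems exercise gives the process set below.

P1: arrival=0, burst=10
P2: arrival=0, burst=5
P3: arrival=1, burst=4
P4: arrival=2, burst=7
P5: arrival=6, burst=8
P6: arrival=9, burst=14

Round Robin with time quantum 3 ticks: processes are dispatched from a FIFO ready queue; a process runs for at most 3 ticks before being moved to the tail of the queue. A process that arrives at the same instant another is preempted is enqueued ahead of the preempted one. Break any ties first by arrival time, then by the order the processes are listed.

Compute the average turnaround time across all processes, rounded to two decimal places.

Gantt: | P1 0-3 | P2 3-6 | P3 6-9 | P4 9-12 | P1 12-15 | P5 15-18 | P2 18-20 | P6 20-23 | P3 23-24 | P4 24-27 | P1 27-30 | P5 30-33 | P6 33-36 | P4 36-37 | P1 37-38 | P5 38-40 | P6 40-48 |
Completion: P1=38  P2=20  P3=24  P4=37  P5=40  P6=48
Turnaround (C−A): P1=38  P2=20  P3=23  P4=35  P5=34  P6=39
Turnaround times: P1=38, P2=20, P3=23, P4=35, P5=34, P6=39
Average turnaround = (38+20+23+35+34+39) / 6 = 189/6 = 31.50

31.50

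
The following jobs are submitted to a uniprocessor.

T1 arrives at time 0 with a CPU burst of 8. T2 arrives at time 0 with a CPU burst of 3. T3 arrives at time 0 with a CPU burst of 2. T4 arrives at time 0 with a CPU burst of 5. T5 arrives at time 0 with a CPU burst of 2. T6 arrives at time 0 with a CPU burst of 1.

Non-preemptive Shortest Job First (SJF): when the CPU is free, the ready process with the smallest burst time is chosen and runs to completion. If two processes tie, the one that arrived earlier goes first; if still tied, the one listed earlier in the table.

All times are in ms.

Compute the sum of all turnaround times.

Timeline: | T6 0-1 | T3 1-3 | T5 3-5 | T2 5-8 | T4 8-13 | T1 13-21 |
Completion: T1=21  T2=8  T3=3  T4=13  T5=5  T6=1
Turnaround = completion − arrival: T1=21, T2=8, T3=3, T4=13, T5=5, T6=1
Total turnaround = 21 + 8 + 3 + 13 + 5 + 1 = 51

51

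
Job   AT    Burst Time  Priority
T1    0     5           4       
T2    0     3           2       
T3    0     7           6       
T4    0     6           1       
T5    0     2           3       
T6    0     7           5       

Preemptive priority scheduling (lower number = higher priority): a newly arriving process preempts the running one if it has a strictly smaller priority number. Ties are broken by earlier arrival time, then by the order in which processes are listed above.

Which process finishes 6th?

Gantt: | T4 0-6 | T2 6-9 | T5 9-11 | T1 11-16 | T6 16-23 | T3 23-30 |
Completion: T1=16  T2=9  T3=30  T4=6  T5=11  T6=23
Finish order: T4 → T2 → T5 → T1 → T6 → T3

T3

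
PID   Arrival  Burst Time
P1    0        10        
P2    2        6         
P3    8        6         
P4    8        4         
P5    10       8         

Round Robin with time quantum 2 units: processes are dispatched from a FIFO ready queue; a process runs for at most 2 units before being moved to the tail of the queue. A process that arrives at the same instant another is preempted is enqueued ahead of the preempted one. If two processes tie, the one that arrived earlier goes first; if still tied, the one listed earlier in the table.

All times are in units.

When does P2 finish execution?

Gantt: | P1 0-2 | P2 2-4 | P1 4-6 | P2 6-8 | P1 8-10 | P3 10-12 | P4 12-14 | P2 14-16 | P5 16-18 | P1 18-20 | P3 20-22 | P4 22-24 | P5 24-26 | P1 26-28 | P3 28-30 | P5 30-34 |
Completion: P1=28  P2=16  P3=30  P4=24  P5=34
Turnaround (C−A): P1=28  P2=14  P3=22  P4=16  P5=24

16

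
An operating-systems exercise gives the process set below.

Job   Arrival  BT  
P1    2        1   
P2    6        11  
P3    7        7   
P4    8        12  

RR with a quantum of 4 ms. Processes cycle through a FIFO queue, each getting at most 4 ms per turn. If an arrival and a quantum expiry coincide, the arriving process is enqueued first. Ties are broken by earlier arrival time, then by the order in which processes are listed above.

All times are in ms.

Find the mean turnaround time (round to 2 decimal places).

Timeline: | idle 0-2 | P1 2-3 | idle 3-6 | P2 6-10 | P3 10-14 | P4 14-18 | P2 18-22 | P3 22-25 | P4 25-29 | P2 29-32 | P4 32-36 |
Completion: P1=3  P2=32  P3=25  P4=36
Turnaround (C−A): P1=1  P2=26  P3=18  P4=28
Turnaround times: P1=1, P2=26, P3=18, P4=28
Average turnaround = (1+26+18+28) / 4 = 73/4 = 18.25

18.25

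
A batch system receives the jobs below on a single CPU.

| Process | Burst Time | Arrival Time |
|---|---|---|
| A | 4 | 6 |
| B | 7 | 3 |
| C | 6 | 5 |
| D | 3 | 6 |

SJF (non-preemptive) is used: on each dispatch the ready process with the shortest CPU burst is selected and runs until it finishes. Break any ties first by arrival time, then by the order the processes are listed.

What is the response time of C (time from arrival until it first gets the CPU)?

Gantt: | idle 0-3 | B 3-10 | D 10-13 | A 13-17 | C 17-23 |
Completion: A=17  B=10  C=23  D=13
Turnaround (C−A): A=11  B=7  C=18  D=7
Response(C) = first start − arrival = 17 − 5 = 12

12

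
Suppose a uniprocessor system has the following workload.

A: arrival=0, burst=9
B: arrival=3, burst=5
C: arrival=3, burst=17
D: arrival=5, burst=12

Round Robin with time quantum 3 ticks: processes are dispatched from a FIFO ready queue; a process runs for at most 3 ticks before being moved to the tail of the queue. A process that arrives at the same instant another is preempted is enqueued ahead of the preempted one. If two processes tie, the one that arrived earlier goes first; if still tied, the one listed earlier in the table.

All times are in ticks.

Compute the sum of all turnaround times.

110

Gantt: | A 0-3 | B 3-6 | C 6-9 | A 9-12 | D 12-15 | B 15-17 | C 17-20 | A 20-23 | D 23-26 | C 26-29 | D 29-32 | C 32-35 | D 35-38 | C 38-43 |
Completion: A=23  B=17  C=43  D=38
Turnaround (C−A): A=23  B=14  C=40  D=33
Turnaround = completion − arrival: A=23, B=14, C=40, D=33
Total turnaround = 23 + 14 + 40 + 33 = 110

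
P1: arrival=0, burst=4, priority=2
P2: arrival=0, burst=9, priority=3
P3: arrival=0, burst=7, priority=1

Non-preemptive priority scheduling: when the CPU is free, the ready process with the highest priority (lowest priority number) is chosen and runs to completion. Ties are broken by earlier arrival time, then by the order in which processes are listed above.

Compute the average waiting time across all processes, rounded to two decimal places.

6.00

Gantt: | P3 0-7 | P1 7-11 | P2 11-20 |
Completion: P1=11  P2=20  P3=7
Waiting times: P1=7, P2=11, P3=0
Average waiting = (7+11+0) / 3 = 18/3 = 6.00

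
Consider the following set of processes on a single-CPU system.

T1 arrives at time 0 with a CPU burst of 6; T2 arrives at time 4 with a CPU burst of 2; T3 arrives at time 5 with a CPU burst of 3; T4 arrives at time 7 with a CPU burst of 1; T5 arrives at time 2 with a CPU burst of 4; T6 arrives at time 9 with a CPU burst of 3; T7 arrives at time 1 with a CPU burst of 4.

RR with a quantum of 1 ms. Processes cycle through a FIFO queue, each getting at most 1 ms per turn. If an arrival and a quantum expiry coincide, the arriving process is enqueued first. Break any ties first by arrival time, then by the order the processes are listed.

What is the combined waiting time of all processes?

Timeline: | T1 0-1 | T7 1-2 | T1 2-3 | T5 3-4 | T7 4-5 | T1 5-6 | T2 6-7 | T5 7-8 | T3 8-9 | T7 9-10 | T1 10-11 | T4 11-12 | T2 12-13 | T5 13-14 | T6 14-15 | T3 15-16 | T7 16-17 | T1 17-18 | T5 18-19 | T6 19-20 | T3 20-21 | T1 21-22 | T6 22-23 |
Completion: T1=22  T2=13  T3=21  T4=12  T5=19  T6=23  T7=17
Waiting = turnaround − burst: T1=16, T2=7, T3=13, T4=4, T5=13, T6=11, T7=12
Total waiting = 16 + 7 + 13 + 4 + 13 + 11 + 12 = 76

76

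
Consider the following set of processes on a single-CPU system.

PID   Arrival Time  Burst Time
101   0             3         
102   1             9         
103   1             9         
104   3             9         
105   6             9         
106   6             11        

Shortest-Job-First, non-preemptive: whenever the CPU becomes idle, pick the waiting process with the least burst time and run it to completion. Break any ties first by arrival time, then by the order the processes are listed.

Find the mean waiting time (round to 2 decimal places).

Timeline: | 101 0-3 | 102 3-12 | 103 12-21 | 104 21-30 | 105 30-39 | 106 39-50 |
Completion: 101=3  102=12  103=21  104=30  105=39  106=50
Turnaround (C−A): 101=3  102=11  103=20  104=27  105=33  106=44
Waiting times: 101=0, 102=2, 103=11, 104=18, 105=24, 106=33
Average waiting = (0+2+11+18+24+33) / 6 = 88/6 = 14.67

14.67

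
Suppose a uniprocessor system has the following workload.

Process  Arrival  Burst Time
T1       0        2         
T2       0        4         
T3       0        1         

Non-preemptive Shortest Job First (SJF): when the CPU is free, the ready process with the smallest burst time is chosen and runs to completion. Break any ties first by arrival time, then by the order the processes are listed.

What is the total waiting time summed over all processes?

Timeline: | T3 0-1 | T1 1-3 | T2 3-7 |
Completion: T1=3  T2=7  T3=1
Turnaround (C−A): T1=3  T2=7  T3=1
Waiting = turnaround − burst: T1=1, T2=3, T3=0
Total waiting = 1 + 3 + 0 = 4

4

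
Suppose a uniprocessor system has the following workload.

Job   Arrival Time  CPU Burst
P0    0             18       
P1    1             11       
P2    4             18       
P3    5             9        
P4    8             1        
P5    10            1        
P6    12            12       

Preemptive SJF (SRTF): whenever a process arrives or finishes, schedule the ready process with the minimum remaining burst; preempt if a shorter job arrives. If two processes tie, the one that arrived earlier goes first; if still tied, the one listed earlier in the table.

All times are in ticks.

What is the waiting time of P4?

0

Schedule: | P0 0-1 | P1 1-8 | P4 8-9 | P1 9-10 | P5 10-11 | P1 11-14 | P3 14-23 | P6 23-35 | P0 35-52 | P2 52-70 |
Completion: P0=52  P1=14  P2=70  P3=23  P4=9  P5=11  P6=35
Waiting(P4) = turnaround − burst = 1 − 1 = 0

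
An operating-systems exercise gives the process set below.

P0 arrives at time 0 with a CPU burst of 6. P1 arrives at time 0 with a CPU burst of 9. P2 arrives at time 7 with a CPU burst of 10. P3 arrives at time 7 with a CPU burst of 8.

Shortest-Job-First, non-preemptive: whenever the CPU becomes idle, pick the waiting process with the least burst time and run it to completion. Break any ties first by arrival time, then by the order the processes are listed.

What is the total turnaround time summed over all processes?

Timeline: | P0 0-6 | P1 6-15 | P3 15-23 | P2 23-33 |
Completion: P0=6  P1=15  P2=33  P3=23
Turnaround (C−A): P0=6  P1=15  P2=26  P3=16
Turnaround = completion − arrival: P0=6, P1=15, P2=26, P3=16
Total turnaround = 6 + 15 + 26 + 16 = 63

63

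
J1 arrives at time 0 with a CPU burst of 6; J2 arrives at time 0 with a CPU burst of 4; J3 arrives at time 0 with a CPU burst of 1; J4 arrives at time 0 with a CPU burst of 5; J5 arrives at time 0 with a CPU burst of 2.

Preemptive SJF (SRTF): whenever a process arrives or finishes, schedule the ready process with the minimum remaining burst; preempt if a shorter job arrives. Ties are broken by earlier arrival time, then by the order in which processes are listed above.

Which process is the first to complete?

J3

Timeline: | J3 0-1 | J5 1-3 | J2 3-7 | J4 7-12 | J1 12-18 |
Completion: J1=18  J2=7  J3=1  J4=12  J5=3
Finish order: J3 → J5 → J2 → J4 → J1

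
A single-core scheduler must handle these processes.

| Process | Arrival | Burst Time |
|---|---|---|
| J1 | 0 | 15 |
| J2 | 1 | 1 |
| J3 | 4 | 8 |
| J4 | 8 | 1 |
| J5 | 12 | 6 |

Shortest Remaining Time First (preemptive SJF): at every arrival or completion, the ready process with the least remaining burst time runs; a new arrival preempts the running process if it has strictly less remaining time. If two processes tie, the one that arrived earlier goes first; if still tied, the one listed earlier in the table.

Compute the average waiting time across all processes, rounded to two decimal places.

Gantt: | J1 0-1 | J2 1-2 | J1 2-4 | J3 4-8 | J4 8-9 | J3 9-13 | J5 13-19 | J1 19-31 |
Completion: J1=31  J2=2  J3=13  J4=9  J5=19
Turnaround (C−A): J1=31  J2=1  J3=9  J4=1  J5=7
Waiting times: J1=16, J2=0, J3=1, J4=0, J5=1
Average waiting = (16+0+1+0+1) / 5 = 18/5 = 3.60

3.60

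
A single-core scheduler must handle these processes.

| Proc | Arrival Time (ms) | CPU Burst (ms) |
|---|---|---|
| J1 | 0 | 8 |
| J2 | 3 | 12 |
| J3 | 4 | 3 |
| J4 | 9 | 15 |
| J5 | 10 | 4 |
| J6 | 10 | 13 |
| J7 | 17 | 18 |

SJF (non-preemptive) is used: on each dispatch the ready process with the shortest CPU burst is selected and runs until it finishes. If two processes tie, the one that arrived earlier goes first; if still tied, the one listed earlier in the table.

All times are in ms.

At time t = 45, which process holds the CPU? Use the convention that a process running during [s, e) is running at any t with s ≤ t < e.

Schedule: | J1 0-8 | J3 8-11 | J5 11-15 | J2 15-27 | J6 27-40 | J4 40-55 | J7 55-73 |
Completion: J1=8  J2=27  J3=11  J4=55  J5=15  J6=40  J7=73
Turnaround (C−A): J1=8  J2=24  J3=7  J4=46  J5=5  J6=30  J7=56

J4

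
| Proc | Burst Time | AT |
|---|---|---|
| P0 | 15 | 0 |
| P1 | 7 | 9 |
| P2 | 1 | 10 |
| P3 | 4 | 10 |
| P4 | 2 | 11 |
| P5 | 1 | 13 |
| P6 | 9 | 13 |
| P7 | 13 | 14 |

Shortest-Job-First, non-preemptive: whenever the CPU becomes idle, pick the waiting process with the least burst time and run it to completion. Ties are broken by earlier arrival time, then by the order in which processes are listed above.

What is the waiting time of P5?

Gantt: | P0 0-15 | P2 15-16 | P5 16-17 | P4 17-19 | P3 19-23 | P1 23-30 | P6 30-39 | P7 39-52 |
Completion: P0=15  P1=30  P2=16  P3=23  P4=19  P5=17  P6=39  P7=52
Turnaround (C−A): P0=15  P1=21  P2=6  P3=13  P4=8  P5=4  P6=26  P7=38
Waiting(P5) = turnaround − burst = 4 − 1 = 3

3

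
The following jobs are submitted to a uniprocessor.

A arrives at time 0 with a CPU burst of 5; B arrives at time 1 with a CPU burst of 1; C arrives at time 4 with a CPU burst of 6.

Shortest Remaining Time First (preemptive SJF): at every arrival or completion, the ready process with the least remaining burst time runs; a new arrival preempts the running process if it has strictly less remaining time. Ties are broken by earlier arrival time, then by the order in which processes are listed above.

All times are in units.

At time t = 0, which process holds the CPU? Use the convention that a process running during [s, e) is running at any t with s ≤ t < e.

Gantt: | A 0-1 | B 1-2 | A 2-6 | C 6-12 |
Completion: A=6  B=2  C=12
Turnaround (C−A): A=6  B=1  C=8

A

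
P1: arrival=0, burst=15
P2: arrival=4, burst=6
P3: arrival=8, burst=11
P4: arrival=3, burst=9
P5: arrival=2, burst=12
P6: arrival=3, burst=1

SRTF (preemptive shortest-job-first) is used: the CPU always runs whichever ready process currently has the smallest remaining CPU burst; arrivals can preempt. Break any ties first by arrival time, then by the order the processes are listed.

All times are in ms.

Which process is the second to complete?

Schedule: | P1 0-2 | P5 2-3 | P6 3-4 | P2 4-10 | P4 10-19 | P5 19-30 | P3 30-41 | P1 41-54 |
Completion: P1=54  P2=10  P3=41  P4=19  P5=30  P6=4
Turnaround (C−A): P1=54  P2=6  P3=33  P4=16  P5=28  P6=1
Finish order: P6 → P2 → P4 → P5 → P3 → P1

P2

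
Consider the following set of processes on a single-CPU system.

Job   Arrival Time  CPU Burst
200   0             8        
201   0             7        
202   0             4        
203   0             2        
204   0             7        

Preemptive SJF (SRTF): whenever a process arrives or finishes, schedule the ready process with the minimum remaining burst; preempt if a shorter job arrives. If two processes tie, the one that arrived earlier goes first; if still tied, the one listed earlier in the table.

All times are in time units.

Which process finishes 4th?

204

Gantt: | 203 0-2 | 202 2-6 | 201 6-13 | 204 13-20 | 200 20-28 |
Completion: 200=28  201=13  202=6  203=2  204=20
Finish order: 203 → 202 → 201 → 204 → 200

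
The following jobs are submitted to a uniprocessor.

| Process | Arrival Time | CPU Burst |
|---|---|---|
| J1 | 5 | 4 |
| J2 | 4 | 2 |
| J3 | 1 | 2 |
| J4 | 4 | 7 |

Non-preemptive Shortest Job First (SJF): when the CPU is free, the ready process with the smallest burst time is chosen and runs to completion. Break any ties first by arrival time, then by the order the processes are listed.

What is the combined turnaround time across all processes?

22

Schedule: | idle 0-1 | J3 1-3 | idle 3-4 | J2 4-6 | J1 6-10 | J4 10-17 |
Completion: J1=10  J2=6  J3=3  J4=17
Turnaround (C−A): J1=5  J2=2  J3=2  J4=13
Turnaround = completion − arrival: J1=5, J2=2, J3=2, J4=13
Total turnaround = 5 + 2 + 2 + 13 = 22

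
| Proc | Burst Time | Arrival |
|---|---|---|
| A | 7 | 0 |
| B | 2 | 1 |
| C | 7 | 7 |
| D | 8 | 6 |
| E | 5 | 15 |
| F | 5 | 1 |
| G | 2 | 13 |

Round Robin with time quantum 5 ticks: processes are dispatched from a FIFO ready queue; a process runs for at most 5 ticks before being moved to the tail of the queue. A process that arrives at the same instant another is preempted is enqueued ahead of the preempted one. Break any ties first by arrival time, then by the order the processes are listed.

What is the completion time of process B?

Timeline: | A 0-5 | B 5-7 | F 7-12 | A 12-14 | D 14-19 | C 19-24 | G 24-26 | E 26-31 | D 31-34 | C 34-36 |
Completion: A=14  B=7  C=36  D=34  E=31  F=12  G=26
Turnaround (C−A): A=14  B=6  C=29  D=28  E=16  F=11  G=13

7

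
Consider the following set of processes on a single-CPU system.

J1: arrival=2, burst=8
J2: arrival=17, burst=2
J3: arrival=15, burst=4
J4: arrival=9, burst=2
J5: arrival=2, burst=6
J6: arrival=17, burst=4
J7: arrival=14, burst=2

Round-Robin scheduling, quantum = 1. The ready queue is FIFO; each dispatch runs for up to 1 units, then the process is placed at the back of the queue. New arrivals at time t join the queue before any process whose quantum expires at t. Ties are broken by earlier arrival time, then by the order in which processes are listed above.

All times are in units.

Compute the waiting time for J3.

Gantt: | idle 0-2 | J1 2-3 | J5 3-4 | J1 4-5 | J5 5-6 | J1 6-7 | J5 7-8 | J1 8-9 | J5 9-10 | J4 10-11 | J1 11-12 | J5 12-13 | J4 13-14 | J1 14-15 | J5 15-16 | J7 16-17 | J3 17-18 | J1 18-19 | J2 19-20 | J6 20-21 | J7 21-22 | J3 22-23 | J1 23-24 | J2 24-25 | J6 25-26 | J3 26-27 | J6 27-28 | J3 28-29 | J6 29-30 |
Completion: J1=24  J2=25  J3=29  J4=14  J5=16  J6=30  J7=22
Turnaround (C−A): J1=22  J2=8  J3=14  J4=5  J5=14  J6=13  J7=8
Waiting(J3) = turnaround − burst = 14 − 4 = 10

10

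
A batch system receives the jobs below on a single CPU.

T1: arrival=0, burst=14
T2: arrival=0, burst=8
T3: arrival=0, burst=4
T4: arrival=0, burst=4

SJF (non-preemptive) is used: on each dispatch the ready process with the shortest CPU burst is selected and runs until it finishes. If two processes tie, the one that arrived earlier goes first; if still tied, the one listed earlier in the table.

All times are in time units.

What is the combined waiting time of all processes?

Gantt: | T3 0-4 | T4 4-8 | T2 8-16 | T1 16-30 |
Completion: T1=30  T2=16  T3=4  T4=8
Turnaround (C−A): T1=30  T2=16  T3=4  T4=8
Waiting = turnaround − burst: T1=16, T2=8, T3=0, T4=4
Total waiting = 16 + 8 + 0 + 4 = 28

28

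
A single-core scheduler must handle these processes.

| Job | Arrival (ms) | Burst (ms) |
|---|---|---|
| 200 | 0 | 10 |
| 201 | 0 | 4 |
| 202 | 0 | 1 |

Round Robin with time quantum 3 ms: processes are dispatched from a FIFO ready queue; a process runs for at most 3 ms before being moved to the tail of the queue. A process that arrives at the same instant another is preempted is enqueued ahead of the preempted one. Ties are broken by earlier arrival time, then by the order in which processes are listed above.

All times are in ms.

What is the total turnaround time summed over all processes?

Gantt: | 200 0-3 | 201 3-6 | 202 6-7 | 200 7-10 | 201 10-11 | 200 11-15 |
Completion: 200=15  201=11  202=7
Turnaround (C−A): 200=15  201=11  202=7
Turnaround = completion − arrival: 200=15, 201=11, 202=7
Total turnaround = 15 + 11 + 7 = 33

33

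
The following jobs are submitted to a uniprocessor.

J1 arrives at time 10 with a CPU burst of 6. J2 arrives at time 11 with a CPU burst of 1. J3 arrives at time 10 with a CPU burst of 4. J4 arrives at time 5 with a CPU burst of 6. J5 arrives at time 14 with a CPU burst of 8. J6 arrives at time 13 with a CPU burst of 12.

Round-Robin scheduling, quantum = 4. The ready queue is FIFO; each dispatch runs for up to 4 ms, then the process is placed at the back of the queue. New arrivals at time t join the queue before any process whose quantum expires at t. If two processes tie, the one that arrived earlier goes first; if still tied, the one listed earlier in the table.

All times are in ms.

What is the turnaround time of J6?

Gantt: | idle 0-5 | J4 5-11 | J1 11-15 | J3 15-19 | J2 19-20 | J6 20-24 | J5 24-28 | J1 28-30 | J6 30-34 | J5 34-38 | J6 38-42 |
Completion: J1=30  J2=20  J3=19  J4=11  J5=38  J6=42
Turnaround (C−A): J1=20  J2=9  J3=9  J4=6  J5=24  J6=29
Turnaround(J6) = completion − arrival = 42 − 13 = 29

29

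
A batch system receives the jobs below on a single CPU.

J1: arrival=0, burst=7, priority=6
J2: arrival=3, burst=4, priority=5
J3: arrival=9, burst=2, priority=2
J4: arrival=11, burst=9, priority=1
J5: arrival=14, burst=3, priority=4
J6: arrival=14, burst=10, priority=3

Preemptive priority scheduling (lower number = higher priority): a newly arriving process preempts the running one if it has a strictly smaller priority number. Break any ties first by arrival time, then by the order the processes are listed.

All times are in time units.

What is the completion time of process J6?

30

Timeline: | J1 0-3 | J2 3-7 | J1 7-9 | J3 9-11 | J4 11-20 | J6 20-30 | J5 30-33 | J1 33-35 |
Completion: J1=35  J2=7  J3=11  J4=20  J5=33  J6=30
Turnaround (C−A): J1=35  J2=4  J3=2  J4=9  J5=19  J6=16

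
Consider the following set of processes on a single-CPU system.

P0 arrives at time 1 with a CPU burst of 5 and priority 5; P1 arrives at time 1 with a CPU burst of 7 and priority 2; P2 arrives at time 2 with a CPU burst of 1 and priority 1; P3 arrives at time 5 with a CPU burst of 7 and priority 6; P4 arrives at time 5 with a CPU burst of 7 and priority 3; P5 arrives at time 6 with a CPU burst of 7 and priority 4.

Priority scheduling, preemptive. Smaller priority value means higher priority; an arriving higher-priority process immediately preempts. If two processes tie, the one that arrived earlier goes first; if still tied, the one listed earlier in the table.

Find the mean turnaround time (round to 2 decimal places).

Timeline: | idle 0-1 | P1 1-2 | P2 2-3 | P1 3-9 | P4 9-16 | P5 16-23 | P0 23-28 | P3 28-35 |
Completion: P0=28  P1=9  P2=3  P3=35  P4=16  P5=23
Turnaround (C−A): P0=27  P1=8  P2=1  P3=30  P4=11  P5=17
Turnaround times: P0=27, P1=8, P2=1, P3=30, P4=11, P5=17
Average turnaround = (27+8+1+30+11+17) / 6 = 94/6 = 15.67

15.67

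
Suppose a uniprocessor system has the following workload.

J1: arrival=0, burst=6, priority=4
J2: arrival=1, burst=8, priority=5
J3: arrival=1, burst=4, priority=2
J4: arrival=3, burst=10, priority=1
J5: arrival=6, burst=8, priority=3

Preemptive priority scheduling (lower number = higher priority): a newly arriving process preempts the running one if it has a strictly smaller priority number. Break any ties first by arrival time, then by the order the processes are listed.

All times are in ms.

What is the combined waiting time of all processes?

68

Schedule: | J1 0-1 | J3 1-3 | J4 3-13 | J3 13-15 | J5 15-23 | J1 23-28 | J2 28-36 |
Completion: J1=28  J2=36  J3=15  J4=13  J5=23
Turnaround (C−A): J1=28  J2=35  J3=14  J4=10  J5=17
Waiting = turnaround − burst: J1=22, J2=27, J3=10, J4=0, J5=9
Total waiting = 22 + 27 + 10 + 0 + 9 = 68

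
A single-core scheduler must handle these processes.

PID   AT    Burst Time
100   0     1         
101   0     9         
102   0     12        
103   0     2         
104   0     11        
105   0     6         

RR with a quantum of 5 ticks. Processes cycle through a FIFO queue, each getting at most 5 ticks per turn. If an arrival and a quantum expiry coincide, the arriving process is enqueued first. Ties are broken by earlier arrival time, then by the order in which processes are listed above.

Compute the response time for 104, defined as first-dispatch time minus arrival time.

Timeline: | 100 0-1 | 101 1-6 | 102 6-11 | 103 11-13 | 104 13-18 | 105 18-23 | 101 23-27 | 102 27-32 | 104 32-37 | 105 37-38 | 102 38-40 | 104 40-41 |
Completion: 100=1  101=27  102=40  103=13  104=41  105=38
Response(104) = first start − arrival = 13 − 0 = 13

13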